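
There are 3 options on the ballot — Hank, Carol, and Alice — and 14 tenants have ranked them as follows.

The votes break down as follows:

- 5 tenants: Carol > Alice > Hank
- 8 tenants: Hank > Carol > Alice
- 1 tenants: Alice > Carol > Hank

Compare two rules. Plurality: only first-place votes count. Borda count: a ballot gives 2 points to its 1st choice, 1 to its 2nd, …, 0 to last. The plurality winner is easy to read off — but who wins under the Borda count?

Plurality first-place counts: Hank 8, Carol 5, Alice 1 → Hank.
Borda totals: Hank 16, Carol 19, Alice 7 → Carol.

Carol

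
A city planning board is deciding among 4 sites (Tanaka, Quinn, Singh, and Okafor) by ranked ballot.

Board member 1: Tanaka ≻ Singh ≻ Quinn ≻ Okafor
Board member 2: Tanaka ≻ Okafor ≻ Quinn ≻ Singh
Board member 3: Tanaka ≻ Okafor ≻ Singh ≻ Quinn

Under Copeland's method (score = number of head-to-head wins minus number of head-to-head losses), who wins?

Tanaka

Pairwise results:
  Tanaka vs Quinn: Tanaka wins 3–0.
  Tanaka vs Singh: Tanaka wins 3–0.
  Tanaka vs Okafor: Tanaka wins 3–0.
  Quinn vs Singh: Singh wins 2–1.
  Quinn vs Okafor: Okafor wins 2–1.
  Singh vs Okafor: Okafor wins 2–1.
Copeland scores (wins − losses):
  Tanaka: 3 − 0 = 3
  Quinn: 0 − 3 = -3
  Singh: 1 − 2 = -1
  Okafor: 2 − 1 = 1
Tanaka has the best Copeland score.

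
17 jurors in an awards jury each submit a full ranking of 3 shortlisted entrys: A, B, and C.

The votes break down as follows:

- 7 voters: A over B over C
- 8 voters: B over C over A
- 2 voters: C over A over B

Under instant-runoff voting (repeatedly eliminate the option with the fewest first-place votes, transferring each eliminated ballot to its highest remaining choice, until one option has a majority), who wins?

Round 1: B 8, A 7, C 2. C has the fewest and is eliminated.
Round 2: A 9, B 8. A has a majority.

A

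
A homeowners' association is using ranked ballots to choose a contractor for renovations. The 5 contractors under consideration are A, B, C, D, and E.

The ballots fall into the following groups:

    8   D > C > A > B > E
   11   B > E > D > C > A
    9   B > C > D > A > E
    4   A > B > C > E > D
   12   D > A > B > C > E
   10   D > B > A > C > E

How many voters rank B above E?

Ballots ranking B above E: 8+11+9+4+12+10 = 54.
Ballots ranking E above B: 0.
So 54 of 54 voters prefer B to E.

54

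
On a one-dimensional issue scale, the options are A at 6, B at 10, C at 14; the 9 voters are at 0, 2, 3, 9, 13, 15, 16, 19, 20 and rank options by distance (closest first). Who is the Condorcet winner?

With single-peaked preferences on a line, the Condorcet winner is the candidate closest to the median voter.
The median voter (position 13) is closest to C at 14.
Check: C vs B — voters closer to C: 5 of 9.

C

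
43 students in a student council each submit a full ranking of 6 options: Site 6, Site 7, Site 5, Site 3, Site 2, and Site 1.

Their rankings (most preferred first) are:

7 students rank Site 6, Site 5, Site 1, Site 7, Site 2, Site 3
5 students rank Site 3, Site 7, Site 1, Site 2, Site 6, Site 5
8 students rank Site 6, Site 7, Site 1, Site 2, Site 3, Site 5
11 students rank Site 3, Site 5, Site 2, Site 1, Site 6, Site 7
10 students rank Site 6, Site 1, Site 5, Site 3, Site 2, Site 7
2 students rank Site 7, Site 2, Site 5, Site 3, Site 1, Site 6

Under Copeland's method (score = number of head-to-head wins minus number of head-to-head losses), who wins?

Pairwise results:
  Site 6 vs Site 7: Site 6 wins 36–7.
  Site 6 vs Site 5: Site 6 wins 30–13.
  Site 6 vs Site 3: Site 6 wins 25–18.
  Site 6 vs Site 2: Site 6 wins 25–18.
  Site 6 vs Site 1: Site 6 wins 25–18.
  Site 7 vs Site 5: Site 5 wins 28–15.
  Site 7 vs Site 3: Site 3 wins 26–17.
  Site 7 vs Site 2: Site 7 wins 22–21.
  Site 7 vs Site 1: Site 1 wins 28–15.
  Site 5 vs Site 3: Site 3 wins 24–19.
  Site 5 vs Site 2: Site 5 wins 28–15.
  Site 5 vs Site 1: Site 1 wins 23–20.
  Site 3 vs Site 2: Site 3 wins 26–17.
  Site 3 vs Site 1: Site 1 wins 25–18.
  Site 2 vs Site 1: Site 1 wins 30–13.
Copeland scores (wins − losses):
  Site 6: 5 − 0 = 5
  Site 7: 1 − 4 = -3
  Site 5: 2 − 3 = -1
  Site 3: 3 − 2 = 1
  Site 2: 0 − 5 = -5
  Site 1: 4 − 1 = 3
Site 6 has the best Copeland score.

Site 6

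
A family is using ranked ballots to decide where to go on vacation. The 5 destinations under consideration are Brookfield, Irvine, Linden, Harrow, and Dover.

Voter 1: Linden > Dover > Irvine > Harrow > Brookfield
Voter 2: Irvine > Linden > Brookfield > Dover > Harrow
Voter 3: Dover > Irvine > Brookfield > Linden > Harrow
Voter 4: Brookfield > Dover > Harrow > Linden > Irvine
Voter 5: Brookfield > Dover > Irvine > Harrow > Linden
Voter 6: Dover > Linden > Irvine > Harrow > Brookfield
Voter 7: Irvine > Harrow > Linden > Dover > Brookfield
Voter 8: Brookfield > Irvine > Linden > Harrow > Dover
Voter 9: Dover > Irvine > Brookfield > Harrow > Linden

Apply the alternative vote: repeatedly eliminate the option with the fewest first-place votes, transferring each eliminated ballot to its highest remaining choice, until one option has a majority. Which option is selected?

Round 1: Brookfield 3, Dover 3, Irvine 2, Linden 1, Harrow 0. Harrow has the fewest and is eliminated.
Round 2: Brookfield 3, Dover 3, Irvine 2, Linden 1. Linden has the fewest and is eliminated.
Round 3: Dover 4, Brookfield 3, Irvine 2. Irvine has the fewest and is eliminated.
Round 4: Dover 5, Brookfield 4. Dover has a majority.

Dover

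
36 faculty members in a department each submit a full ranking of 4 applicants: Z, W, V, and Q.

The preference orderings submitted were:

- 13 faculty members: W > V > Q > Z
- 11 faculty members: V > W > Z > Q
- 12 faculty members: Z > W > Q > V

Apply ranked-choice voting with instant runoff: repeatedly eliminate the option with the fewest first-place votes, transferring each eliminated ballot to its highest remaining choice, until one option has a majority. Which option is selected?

W

Round 1: W 13, Z 12, V 11, Q 0. Q has the fewest and is eliminated.
Round 2: W 13, Z 12, V 11. V has the fewest and is eliminated.
Round 3: W 24, Z 12. W has a majority.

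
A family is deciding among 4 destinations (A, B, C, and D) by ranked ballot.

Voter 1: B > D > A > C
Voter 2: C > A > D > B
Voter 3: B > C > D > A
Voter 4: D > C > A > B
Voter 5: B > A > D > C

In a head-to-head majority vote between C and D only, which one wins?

Ballots ranking C above D: 2.
Ballots ranking D above C: 3.
D wins the head-to-head, 3–2.

D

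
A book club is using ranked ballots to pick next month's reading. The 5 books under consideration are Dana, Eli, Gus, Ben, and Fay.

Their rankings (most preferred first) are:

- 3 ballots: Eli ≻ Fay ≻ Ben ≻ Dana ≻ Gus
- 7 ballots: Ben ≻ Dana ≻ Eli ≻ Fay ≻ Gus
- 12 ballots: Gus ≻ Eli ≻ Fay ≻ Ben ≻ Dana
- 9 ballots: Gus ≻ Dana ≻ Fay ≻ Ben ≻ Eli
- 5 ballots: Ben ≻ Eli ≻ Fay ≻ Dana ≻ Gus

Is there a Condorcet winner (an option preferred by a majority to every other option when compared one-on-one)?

Head-to-head results (36 voters total):
Dana vs Eli: Eli wins 20–16.
Dana vs Gus: Gus wins 21–15.
Dana vs Ben: Ben wins 27–9.
Dana vs Fay: Fay wins 20–16.
Eli vs Gus: Gus wins 21–15.
Eli vs Ben: Ben wins 21–15.
Eli vs Fay: Eli wins 27–9.
Gus vs Ben: Gus wins 21–15.
Gus vs Fay: Gus wins 21–15.
Ben vs Fay: Fay wins 24–12.
Gus beats each rival — Dana (21–15), Eli (21–15), Ben (21–15), Fay (21–15) — so Gus is the Condorcet winner.

Yes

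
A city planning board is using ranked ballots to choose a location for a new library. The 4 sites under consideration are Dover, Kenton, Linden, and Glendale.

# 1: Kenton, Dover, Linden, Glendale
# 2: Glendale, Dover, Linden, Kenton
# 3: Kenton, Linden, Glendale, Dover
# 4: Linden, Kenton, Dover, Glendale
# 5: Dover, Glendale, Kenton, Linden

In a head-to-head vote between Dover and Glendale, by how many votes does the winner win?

1

Ballots ranking Dover above Glendale: 3.
Ballots ranking Glendale above Dover: 2.
Dover wins 3–2, a margin of 1.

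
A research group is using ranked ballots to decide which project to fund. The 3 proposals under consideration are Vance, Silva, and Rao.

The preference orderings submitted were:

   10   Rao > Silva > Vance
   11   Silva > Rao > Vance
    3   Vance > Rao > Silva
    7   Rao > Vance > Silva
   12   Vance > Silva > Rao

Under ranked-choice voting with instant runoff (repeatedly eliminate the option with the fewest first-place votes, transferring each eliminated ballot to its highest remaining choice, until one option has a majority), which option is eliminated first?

Round 1: Rao 17, Vance 15, Silva 11. Silva has the fewest and is eliminated.
Round 2: Rao 28, Vance 15. Rao has a majority.

Silva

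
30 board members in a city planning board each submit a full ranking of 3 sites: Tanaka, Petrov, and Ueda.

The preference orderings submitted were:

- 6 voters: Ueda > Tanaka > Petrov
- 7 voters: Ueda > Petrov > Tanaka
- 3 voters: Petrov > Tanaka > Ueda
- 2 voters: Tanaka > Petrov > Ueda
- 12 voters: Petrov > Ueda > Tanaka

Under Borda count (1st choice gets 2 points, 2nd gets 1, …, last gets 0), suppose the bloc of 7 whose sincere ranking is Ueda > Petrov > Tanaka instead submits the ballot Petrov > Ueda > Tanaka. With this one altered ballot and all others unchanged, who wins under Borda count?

Petrov

Borda totals with the altered ballot: Tanaka 13, Petrov 46, Ueda 31.
The winner is unchanged: still Petrov.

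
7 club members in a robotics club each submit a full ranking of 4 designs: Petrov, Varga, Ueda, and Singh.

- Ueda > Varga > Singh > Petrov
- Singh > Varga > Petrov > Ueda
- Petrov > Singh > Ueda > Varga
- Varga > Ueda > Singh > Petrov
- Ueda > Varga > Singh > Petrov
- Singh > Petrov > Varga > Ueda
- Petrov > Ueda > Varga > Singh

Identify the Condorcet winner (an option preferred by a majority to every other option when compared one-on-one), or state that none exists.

Head-to-head results (7 voters total):
Petrov vs Varga: Varga wins 4–3.
Petrov vs Ueda: Petrov wins 4–3.
Petrov vs Singh: Singh wins 5–2.
Varga vs Ueda: Ueda wins 4–3.
Varga vs Singh: Varga wins 4–3.
Ueda vs Singh: Ueda wins 4–3.
No candidate beats all others: Petrov beats Ueda beats Varga beats Petrov, a majority cycle.

There is no Condorcet winner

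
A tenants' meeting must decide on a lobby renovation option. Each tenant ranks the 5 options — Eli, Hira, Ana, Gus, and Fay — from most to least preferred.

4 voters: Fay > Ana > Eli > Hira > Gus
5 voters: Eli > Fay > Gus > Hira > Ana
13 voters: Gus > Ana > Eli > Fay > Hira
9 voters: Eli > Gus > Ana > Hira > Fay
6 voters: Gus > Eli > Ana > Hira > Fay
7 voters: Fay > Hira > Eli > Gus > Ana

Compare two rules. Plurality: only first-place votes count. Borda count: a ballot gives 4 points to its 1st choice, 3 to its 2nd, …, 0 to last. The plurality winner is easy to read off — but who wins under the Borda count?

Plurality first-place counts: Eli 14, Hira 0, Ana 0, Gus 19, Fay 11 → Gus.
Borda totals: Eli 122, Hira 45, Ana 81, Gus 120, Fay 72 → Eli.

Eli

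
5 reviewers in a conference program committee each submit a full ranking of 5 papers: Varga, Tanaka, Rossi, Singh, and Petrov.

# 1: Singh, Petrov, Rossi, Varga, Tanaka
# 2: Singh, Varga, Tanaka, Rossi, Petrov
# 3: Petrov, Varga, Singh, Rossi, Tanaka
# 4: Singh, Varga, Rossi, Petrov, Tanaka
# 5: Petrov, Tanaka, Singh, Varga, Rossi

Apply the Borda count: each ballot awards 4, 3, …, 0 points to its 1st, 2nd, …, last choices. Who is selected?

Borda scores:
  Varga: 1 + 3 + 3 + 3 + 1 = 11
  Tanaka: 0 + 2 + 0 + 0 + 3 = 5
  Rossi: 2 + 1 + 1 + 2 + 0 = 6
  Singh: 4 + 4 + 2 + 4 + 2 = 16
  Petrov: 3 + 0 + 4 + 1 + 4 = 12
Singh has the highest total.

Singh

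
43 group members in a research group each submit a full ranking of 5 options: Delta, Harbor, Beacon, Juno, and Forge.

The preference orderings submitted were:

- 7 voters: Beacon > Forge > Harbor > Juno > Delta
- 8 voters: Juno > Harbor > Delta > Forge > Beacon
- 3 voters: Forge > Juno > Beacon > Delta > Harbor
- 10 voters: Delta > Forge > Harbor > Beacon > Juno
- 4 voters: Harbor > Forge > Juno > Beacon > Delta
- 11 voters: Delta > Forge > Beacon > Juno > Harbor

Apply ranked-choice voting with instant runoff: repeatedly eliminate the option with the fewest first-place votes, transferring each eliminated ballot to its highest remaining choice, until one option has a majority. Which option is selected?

Juno

Round 1: Delta 21, Juno 8, Beacon 7, Harbor 4, Forge 3. Forge has the fewest and is eliminated.
Round 2: Delta 21, Juno 11, Beacon 7, Harbor 4. Harbor has the fewest and is eliminated.
Round 3: Delta 21, Juno 15, Beacon 7. Beacon has the fewest and is eliminated.
Round 4: Juno 22, Delta 21. Juno has a majority.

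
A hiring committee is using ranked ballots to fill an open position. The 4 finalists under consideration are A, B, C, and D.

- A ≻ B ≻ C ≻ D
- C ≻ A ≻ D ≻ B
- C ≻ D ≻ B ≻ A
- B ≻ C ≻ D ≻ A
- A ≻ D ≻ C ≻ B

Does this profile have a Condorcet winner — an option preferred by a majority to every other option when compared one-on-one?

Yes

Head-to-head results (5 voters total):
A vs B: A wins 3–2.
A vs C: C wins 3–2.
A vs D: A wins 3–2.
B vs C: C wins 3–2.
B vs D: D wins 3–2.
C vs D: C wins 4–1.
C beats each rival — A (3–2), B (3–2), D (4–1) — so C is the Condorcet winner.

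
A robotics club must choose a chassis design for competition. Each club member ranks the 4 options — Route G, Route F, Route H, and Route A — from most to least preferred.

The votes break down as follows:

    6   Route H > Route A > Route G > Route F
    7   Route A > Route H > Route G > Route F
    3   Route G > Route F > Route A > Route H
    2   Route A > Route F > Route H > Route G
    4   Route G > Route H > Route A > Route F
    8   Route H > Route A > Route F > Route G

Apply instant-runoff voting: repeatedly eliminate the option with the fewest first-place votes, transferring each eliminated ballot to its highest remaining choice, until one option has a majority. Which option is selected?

Route H

Round 1: Route H 14, Route A 9, Route G 7, Route F 0. Route F has the fewest and is eliminated.
Round 2: Route H 14, Route A 9, Route G 7. Route G has the fewest and is eliminated.
Round 3: Route H 18, Route A 12. Route H has a majority.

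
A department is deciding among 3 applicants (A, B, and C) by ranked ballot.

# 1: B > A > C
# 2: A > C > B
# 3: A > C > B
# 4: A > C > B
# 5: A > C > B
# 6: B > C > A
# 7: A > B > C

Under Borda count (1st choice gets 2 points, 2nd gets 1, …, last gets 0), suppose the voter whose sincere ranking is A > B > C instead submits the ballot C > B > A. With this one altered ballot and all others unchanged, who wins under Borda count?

A

Borda totals with the altered ballot: A 9, B 5, C 7.
The winner is unchanged: still A.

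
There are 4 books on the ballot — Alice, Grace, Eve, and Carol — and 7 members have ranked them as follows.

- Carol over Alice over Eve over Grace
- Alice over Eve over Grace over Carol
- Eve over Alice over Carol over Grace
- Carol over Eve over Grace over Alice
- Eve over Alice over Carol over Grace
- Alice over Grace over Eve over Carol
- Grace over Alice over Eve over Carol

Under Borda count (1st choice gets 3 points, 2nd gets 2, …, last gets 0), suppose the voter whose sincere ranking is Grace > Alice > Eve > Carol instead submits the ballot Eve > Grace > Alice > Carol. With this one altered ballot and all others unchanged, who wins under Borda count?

Eve

Borda totals with the altered ballot: Alice 13, Grace 6, Eve 15, Carol 8.
The switch changes the winner from Alice to Eve.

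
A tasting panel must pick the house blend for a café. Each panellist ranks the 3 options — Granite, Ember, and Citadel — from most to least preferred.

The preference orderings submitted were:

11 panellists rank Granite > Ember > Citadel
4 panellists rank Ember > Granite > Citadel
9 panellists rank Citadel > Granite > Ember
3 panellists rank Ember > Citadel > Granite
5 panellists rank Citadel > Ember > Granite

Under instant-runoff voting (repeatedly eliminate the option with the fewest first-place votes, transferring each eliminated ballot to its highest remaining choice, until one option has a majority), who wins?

Round 1: Citadel 14, Granite 11, Ember 7. Ember has the fewest and is eliminated.
Round 2: Citadel 17, Granite 15. Citadel has a majority.

Citadel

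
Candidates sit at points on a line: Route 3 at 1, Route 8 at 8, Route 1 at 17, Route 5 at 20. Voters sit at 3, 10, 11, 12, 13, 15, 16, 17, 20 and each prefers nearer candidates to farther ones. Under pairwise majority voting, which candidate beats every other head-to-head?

With single-peaked preferences on a line, the Condorcet winner is the candidate closest to the median voter.
The median voter (position 13) is closest to Route 1 at 17.
Check: Route 1 vs Route 3 — voters closer to Route 1: 8 of 9.

Route 1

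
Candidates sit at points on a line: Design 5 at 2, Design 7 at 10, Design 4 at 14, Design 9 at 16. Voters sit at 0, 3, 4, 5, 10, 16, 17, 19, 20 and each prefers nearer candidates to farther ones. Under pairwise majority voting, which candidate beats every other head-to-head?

Design 7

With single-peaked preferences on a line, the Condorcet winner is the candidate closest to the median voter.
The median voter (position 10) is closest to Design 7 at 10.
Check: Design 7 vs Design 5 — voters closer to Design 7: 5 of 9.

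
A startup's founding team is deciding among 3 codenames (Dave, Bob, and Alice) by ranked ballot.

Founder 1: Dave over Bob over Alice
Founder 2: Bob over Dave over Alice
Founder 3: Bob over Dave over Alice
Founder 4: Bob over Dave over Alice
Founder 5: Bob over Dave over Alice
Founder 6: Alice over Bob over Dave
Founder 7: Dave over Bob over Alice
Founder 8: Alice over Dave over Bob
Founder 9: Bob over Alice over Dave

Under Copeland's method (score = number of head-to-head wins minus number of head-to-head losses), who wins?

Pairwise results:
  Dave vs Bob: Bob wins 6–3.
  Dave vs Alice: Dave wins 6–3.
  Bob vs Alice: Bob wins 7–2.
Copeland scores (wins − losses):
  Dave: 1 − 1 = 0
  Bob: 2 − 0 = 2
  Alice: 0 − 2 = -2
Bob has the best Copeland score.

Bob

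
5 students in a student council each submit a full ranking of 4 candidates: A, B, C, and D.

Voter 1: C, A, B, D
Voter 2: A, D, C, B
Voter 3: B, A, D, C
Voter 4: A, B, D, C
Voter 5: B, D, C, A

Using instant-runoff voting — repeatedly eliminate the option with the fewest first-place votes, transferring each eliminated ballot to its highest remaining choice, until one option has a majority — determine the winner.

A

Round 1: A 2, B 2, C 1, D 0. D has the fewest and is eliminated.
Round 2: A 2, B 2, C 1. C has the fewest and is eliminated.
Round 3: A 3, B 2. A has a majority.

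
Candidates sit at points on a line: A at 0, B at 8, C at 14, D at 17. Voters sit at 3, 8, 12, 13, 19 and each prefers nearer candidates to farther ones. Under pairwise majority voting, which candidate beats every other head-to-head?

With single-peaked preferences on a line, the Condorcet winner is the candidate closest to the median voter.
The median voter (position 12) is closest to C at 14.
Check: C vs B — voters closer to C: 3 of 5.

C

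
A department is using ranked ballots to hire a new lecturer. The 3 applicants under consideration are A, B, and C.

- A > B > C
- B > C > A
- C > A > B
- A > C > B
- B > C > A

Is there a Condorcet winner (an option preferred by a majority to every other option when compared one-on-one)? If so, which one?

There is no Condorcet winner

Head-to-head results (5 voters total):
A vs B: A wins 3–2.
A vs C: C wins 3–2.
B vs C: B wins 3–2.
No candidate beats all others: A beats B beats C beats A, a majority cycle.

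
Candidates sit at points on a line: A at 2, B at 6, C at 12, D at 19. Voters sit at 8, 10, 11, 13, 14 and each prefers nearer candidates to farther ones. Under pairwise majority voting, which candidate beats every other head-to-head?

With single-peaked preferences on a line, the Condorcet winner is the candidate closest to the median voter.
The median voter (position 11) is closest to C at 12.
Check: C vs A — voters closer to C: 5 of 5.

C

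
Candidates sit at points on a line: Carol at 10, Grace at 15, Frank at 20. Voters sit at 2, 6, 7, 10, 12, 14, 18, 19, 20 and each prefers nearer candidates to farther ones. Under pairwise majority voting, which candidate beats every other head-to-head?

Carol

With single-peaked preferences on a line, the Condorcet winner is the candidate closest to the median voter.
The median voter (position 12) is closest to Carol at 10.
Check: Carol vs Grace — voters closer to Carol: 5 of 9.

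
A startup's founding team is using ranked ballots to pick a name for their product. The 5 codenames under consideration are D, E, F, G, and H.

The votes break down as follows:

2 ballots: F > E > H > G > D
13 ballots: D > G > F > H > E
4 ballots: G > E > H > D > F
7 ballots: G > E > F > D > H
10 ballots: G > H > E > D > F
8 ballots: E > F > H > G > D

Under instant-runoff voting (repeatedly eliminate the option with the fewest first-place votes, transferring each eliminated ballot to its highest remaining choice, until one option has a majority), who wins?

Round 1: G 21, D 13, E 8, F 2, H 0. H has the fewest and is eliminated.
Round 2: G 21, D 13, E 8, F 2. F has the fewest and is eliminated.
Round 3: G 21, D 13, E 10. E has the fewest and is eliminated.
Round 4: G 31, D 13. G has a majority.

G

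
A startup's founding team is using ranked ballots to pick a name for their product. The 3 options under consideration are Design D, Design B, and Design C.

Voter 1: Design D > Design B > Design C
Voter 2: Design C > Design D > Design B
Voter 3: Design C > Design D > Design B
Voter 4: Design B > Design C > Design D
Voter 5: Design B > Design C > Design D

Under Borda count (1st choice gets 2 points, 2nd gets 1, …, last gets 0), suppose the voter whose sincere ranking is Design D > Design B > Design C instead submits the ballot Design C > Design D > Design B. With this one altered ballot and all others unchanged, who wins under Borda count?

Design C

Borda totals with the altered ballot: Design D 3, Design B 4, Design C 8.
The winner is unchanged: still Design C.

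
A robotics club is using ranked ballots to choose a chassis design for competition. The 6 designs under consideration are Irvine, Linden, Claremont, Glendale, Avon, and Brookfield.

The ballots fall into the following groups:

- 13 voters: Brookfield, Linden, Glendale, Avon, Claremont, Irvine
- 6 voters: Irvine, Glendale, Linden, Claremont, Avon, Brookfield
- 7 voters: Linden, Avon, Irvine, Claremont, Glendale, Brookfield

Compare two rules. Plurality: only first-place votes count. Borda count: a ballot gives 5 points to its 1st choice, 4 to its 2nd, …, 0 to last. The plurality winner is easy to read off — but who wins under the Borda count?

Plurality first-place counts: Irvine 6, Linden 7, Claremont 0, Glendale 0, Avon 0, Brookfield 13 → Brookfield.
Borda totals: Irvine 51, Linden 105, Claremont 39, Glendale 70, Avon 60, Brookfield 65 → Linden.

Linden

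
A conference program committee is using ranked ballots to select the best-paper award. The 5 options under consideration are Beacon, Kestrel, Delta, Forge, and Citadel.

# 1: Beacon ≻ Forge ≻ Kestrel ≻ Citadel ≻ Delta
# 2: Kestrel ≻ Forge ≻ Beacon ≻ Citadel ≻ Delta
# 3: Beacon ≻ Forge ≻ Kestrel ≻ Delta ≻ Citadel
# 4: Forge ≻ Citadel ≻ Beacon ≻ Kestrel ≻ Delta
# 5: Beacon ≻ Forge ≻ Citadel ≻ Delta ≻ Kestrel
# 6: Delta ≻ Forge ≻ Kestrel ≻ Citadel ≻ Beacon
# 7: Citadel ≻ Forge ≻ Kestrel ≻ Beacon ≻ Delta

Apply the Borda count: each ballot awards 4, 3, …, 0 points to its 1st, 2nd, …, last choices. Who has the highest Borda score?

Forge

Borda scores:
  Beacon: 4 + 2 + 4 + 2 + 4 + 0 + 1 = 17
  Kestrel: 2 + 4 + 2 + 1 + 0 + 2 + 2 = 13
  Delta: 0 + 0 + 1 + 0 + 1 + 4 + 0 = 6
  Forge: 3 + 3 + 3 + 4 + 3 + 3 + 3 = 22
  Citadel: 1 + 1 + 0 + 3 + 2 + 1 + 4 = 12
Forge has the highest total.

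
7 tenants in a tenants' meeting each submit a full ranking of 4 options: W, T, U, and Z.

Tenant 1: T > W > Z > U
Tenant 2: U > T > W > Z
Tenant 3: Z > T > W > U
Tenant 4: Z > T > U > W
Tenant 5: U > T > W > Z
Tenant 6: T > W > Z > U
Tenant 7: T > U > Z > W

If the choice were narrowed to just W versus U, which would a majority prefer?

Ballots ranking W above U: 3.
Ballots ranking U above W: 4.
U wins the head-to-head, 4–3.

U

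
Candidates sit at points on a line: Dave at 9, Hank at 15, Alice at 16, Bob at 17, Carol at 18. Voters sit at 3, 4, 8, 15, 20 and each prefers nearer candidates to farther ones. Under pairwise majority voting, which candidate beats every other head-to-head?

With single-peaked preferences on a line, the Condorcet winner is the candidate closest to the median voter.
The median voter (position 8) is closest to Dave at 9.
Check: Dave vs Alice — voters closer to Dave: 3 of 5.

Dave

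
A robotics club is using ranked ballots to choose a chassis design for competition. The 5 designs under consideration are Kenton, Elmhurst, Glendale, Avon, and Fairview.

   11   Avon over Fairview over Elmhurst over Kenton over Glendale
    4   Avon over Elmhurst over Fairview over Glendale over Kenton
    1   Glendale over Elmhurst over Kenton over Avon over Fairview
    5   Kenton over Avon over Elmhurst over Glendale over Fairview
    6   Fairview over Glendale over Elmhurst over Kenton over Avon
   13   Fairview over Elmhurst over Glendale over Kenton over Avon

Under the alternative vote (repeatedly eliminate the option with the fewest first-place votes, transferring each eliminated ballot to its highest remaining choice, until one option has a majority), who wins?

Avon

Round 1: Fairview 19, Avon 15, Kenton 5, Glendale 1, Elmhurst 0. Elmhurst has the fewest and is eliminated.
Round 2: Fairview 19, Avon 15, Kenton 5, Glendale 1. Glendale has the fewest and is eliminated.
Round 3: Fairview 19, Avon 15, Kenton 6. Kenton has the fewest and is eliminated.
Round 4: Avon 21, Fairview 19. Avon has a majority.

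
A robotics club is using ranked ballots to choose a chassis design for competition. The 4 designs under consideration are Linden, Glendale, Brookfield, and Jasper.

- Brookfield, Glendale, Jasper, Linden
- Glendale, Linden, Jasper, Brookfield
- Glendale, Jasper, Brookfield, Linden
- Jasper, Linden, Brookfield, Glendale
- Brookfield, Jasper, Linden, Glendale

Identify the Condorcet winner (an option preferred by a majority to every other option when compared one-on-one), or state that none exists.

No Condorcet winner

Head-to-head results (5 voters total):
Linden vs Glendale: Glendale wins 3–2.
Linden vs Brookfield: Brookfield wins 3–2.
Linden vs Jasper: Jasper wins 4–1.
Glendale vs Brookfield: Brookfield wins 3–2.
Glendale vs Jasper: Glendale wins 3–2.
Brookfield vs Jasper: Jasper wins 3–2.
No candidate beats all others: Glendale beats Jasper beats Brookfield beats Glendale, a majority cycle.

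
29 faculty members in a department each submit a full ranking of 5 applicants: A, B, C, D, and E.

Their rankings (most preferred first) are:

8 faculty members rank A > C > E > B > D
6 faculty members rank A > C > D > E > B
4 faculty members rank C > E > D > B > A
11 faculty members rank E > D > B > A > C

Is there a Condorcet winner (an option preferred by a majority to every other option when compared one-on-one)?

No

Head-to-head results (29 voters total):
A vs B: B wins 15–14.
A vs C: A wins 25–4.
A vs D: D wins 15–14.
A vs E: E wins 15–14.
B vs C: C wins 18–11.
B vs D: D wins 21–8.
B vs E: E wins 29–0.
C vs D: C wins 18–11.
C vs E: C wins 18–11.
D vs E: E wins 23–6.
No candidate beats all others: A beats C beats B beats A, a majority cycle.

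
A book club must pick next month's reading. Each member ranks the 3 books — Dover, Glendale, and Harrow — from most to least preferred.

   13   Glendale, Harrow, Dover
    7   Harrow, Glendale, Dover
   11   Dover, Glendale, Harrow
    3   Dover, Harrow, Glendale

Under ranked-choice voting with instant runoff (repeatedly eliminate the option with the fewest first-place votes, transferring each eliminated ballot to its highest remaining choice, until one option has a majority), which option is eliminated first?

Round 1: Dover 14, Glendale 13, Harrow 7. Harrow has the fewest and is eliminated.
Round 2: Glendale 20, Dover 14. Glendale has a majority.

Harrow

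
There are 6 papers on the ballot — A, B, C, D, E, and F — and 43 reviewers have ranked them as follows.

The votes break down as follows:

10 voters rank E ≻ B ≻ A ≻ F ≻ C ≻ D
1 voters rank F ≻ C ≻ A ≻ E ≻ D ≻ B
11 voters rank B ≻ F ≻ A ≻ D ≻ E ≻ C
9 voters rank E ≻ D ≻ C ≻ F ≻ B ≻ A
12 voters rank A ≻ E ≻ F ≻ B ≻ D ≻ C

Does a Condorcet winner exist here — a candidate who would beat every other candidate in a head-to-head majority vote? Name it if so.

There is no Condorcet winner

Head-to-head results (43 voters total):
A vs B: B wins 30–13.
A vs C: A wins 33–10.
A vs D: A wins 34–9.
A vs E: A wins 24–19.
A vs F: A wins 22–21.
B vs C: B wins 33–10.
B vs D: B wins 33–10.
B vs E: E wins 32–11.
B vs F: F wins 22–21.
C vs D: D wins 32–11.
C vs E: E wins 42–1.
C vs F: F wins 34–9.
D vs E: E wins 32–11.
D vs F: F wins 34–9.
E vs F: E wins 31–12.
No candidate beats all others: A beats E beats B beats A, a majority cycle.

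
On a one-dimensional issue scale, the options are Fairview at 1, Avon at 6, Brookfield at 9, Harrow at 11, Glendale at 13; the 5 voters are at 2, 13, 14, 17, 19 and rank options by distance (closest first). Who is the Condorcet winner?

With single-peaked preferences on a line, the Condorcet winner is the candidate closest to the median voter.
The median voter (position 14) is closest to Glendale at 13.
Check: Glendale vs Fairview — voters closer to Glendale: 4 of 5.

Glendale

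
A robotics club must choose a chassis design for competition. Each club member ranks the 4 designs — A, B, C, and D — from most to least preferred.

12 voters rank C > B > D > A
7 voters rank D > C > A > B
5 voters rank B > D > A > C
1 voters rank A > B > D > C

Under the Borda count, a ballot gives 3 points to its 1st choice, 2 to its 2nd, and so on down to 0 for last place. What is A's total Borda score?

15

Borda scores:
  A: 12·0 + 7·1 + 5·1 + 3 = 15
  B: 12·2 + 7·0 + 5·3 + 2 = 41
  C: 12·3 + 7·2 + 5·0 + 0 = 50
  D: 12·1 + 7·3 + 5·2 + 1 = 44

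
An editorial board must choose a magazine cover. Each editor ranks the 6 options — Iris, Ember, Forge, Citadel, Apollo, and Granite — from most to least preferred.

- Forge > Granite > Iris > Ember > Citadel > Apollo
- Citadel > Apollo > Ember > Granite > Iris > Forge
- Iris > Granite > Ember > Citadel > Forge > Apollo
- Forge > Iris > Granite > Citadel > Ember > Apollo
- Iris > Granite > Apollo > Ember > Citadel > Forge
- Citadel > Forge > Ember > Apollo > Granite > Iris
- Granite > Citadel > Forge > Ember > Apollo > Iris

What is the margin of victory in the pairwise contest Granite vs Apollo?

3

Ballots ranking Granite above Apollo: 5.
Ballots ranking Apollo above Granite: 2.
Granite wins 5–2, a margin of 3.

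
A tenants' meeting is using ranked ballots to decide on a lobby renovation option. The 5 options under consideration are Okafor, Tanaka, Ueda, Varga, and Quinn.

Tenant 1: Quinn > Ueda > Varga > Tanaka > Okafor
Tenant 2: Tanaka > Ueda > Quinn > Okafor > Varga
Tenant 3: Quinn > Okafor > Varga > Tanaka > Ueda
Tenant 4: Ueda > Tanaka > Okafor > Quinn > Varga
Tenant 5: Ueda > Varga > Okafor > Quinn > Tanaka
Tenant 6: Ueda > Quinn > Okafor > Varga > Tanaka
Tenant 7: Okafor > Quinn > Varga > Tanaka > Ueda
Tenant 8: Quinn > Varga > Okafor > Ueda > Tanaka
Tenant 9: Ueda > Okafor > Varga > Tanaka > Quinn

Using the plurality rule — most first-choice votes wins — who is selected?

First-place vote totals:
  Okafor: 1
  Tanaka: 1
  Ueda: 4
  Varga: 0
  Quinn: 3
Ueda has the most first-place votes.

Ueda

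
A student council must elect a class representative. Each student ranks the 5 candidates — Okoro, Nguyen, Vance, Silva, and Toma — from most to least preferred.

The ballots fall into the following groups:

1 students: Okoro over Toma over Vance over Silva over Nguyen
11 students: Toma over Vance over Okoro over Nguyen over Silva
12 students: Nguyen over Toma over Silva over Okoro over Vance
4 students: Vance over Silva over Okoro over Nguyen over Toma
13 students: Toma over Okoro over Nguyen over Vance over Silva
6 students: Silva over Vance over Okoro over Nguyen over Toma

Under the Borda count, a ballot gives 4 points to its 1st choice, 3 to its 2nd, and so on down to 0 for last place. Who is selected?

Toma

Borda scores:
  Okoro: 4 + 11·2 + 12·1 + 4·2 + 13·3 + 6·2 = 97
  Nguyen: 0 + 11·1 + 12·4 + 4·1 + 13·2 + 6·1 = 95
  Vance: 2 + 11·3 + 12·0 + 4·4 + 13·1 + 6·3 = 82
  Silva: 1 + 11·0 + 12·2 + 4·3 + 13·0 + 6·4 = 61
  Toma: 3 + 11·4 + 12·3 + 4·0 + 13·4 + 6·0 = 135
Toma has the highest total.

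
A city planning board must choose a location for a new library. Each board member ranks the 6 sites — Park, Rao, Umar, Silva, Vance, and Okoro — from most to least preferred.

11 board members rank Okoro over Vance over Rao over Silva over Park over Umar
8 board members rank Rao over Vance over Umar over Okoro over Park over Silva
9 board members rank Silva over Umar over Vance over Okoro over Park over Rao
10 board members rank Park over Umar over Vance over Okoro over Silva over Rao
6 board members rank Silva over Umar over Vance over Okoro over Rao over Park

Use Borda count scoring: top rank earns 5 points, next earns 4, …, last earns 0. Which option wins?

Borda scores:
  Park: 11·1 + 8·1 + 9·1 + 10·5 + 6·0 = 78
  Rao: 11·3 + 8·5 + 9·0 + 10·0 + 6·1 = 79
  Umar: 11·0 + 8·3 + 9·4 + 10·4 + 6·4 = 124
  Silva: 11·2 + 8·0 + 9·5 + 10·1 + 6·5 = 107
  Vance: 11·4 + 8·4 + 9·3 + 10·3 + 6·3 = 151
  Okoro: 11·5 + 8·2 + 9·2 + 10·2 + 6·2 = 121
Vance has the highest total.

Vance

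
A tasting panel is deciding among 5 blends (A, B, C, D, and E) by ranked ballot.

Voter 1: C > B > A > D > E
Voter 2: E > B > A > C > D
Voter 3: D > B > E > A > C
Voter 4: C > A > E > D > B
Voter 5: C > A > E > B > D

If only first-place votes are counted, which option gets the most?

C

First-place vote totals:
  A: 0
  B: 0
  C: 3
  D: 1
  E: 1
C has the most first-place votes.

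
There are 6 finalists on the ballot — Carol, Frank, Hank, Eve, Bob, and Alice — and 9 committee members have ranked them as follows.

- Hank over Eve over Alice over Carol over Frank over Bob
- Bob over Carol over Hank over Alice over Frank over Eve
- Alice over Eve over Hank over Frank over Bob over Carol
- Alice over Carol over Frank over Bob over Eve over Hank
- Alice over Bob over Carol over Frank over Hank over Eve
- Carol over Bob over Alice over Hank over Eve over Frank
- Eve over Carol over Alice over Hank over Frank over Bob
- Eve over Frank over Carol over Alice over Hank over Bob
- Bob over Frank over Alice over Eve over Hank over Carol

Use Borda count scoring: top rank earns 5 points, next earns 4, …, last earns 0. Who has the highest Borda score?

Alice

Borda scores:
  Carol: 2 + 4 + 0 + 4 + 3 + 5 + 4 + 3 + 0 = 25
  Frank: 1 + 1 + 2 + 3 + 2 + 0 + 1 + 4 + 4 = 18
  Hank: 5 + 3 + 3 + 0 + 1 + 2 + 2 + 1 + 1 = 18
  Eve: 4 + 0 + 4 + 1 + 0 + 1 + 5 + 5 + 2 = 22
  Bob: 0 + 5 + 1 + 2 + 4 + 4 + 0 + 0 + 5 = 21
  Alice: 3 + 2 + 5 + 5 + 5 + 3 + 3 + 2 + 3 = 31
Alice has the highest total.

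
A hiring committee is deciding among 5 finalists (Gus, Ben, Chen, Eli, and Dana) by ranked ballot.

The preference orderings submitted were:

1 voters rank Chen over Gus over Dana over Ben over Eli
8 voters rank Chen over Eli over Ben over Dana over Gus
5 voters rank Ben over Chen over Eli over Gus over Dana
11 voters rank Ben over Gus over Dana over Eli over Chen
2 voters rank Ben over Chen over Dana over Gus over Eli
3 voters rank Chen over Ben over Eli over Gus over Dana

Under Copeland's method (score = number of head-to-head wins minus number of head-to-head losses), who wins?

Ben

Pairwise results:
  Gus vs Ben: Ben wins 29–1.
  Gus vs Chen: Chen wins 19–11.
  Gus vs Eli: Eli wins 16–14.
  Gus vs Dana: Gus wins 20–10.
  Ben vs Chen: Ben wins 18–12.
  Ben vs Eli: Ben wins 22–8.
  Ben vs Dana: Ben wins 29–1.
  Chen vs Eli: Chen wins 19–11.
  Chen vs Dana: Chen wins 19–11.
  Eli vs Dana: Eli wins 16–14.
Copeland scores (wins − losses):
  Gus: 1 − 3 = -2
  Ben: 4 − 0 = 4
  Chen: 3 − 1 = 2
  Eli: 2 − 2 = 0
  Dana: 0 − 4 = -4
Ben has the best Copeland score.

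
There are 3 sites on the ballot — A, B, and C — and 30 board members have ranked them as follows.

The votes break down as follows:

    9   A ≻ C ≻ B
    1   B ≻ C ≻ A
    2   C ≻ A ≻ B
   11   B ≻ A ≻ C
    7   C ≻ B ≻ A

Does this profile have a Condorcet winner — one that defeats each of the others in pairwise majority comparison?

No

Head-to-head results (30 voters total):
A vs B: B wins 19–11.
A vs C: A wins 20–10.
B vs C: C wins 18–12.
No candidate beats all others: A beats C beats B beats A, a majority cycle.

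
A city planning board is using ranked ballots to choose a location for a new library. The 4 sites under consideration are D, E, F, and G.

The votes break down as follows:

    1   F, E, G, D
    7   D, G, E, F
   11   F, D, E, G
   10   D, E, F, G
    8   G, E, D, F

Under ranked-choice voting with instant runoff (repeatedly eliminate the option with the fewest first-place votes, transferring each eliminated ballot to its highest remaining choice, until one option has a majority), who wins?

D

Round 1: D 17, F 12, G 8, E 0. E has the fewest and is eliminated.
Round 2: D 17, F 12, G 8. G has the fewest and is eliminated.
Round 3: D 25, F 12. D has a majority.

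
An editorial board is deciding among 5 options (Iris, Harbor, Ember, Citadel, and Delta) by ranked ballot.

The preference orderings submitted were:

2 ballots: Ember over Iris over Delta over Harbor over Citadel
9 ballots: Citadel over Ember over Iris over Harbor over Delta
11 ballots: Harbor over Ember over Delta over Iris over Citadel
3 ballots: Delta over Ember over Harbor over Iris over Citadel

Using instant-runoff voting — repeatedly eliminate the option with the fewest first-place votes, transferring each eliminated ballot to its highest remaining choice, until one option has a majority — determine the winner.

Round 1: Harbor 11, Citadel 9, Delta 3, Ember 2, Iris 0. Iris has the fewest and is eliminated.
Round 2: Harbor 11, Citadel 9, Delta 3, Ember 2. Ember has the fewest and is eliminated.
Round 3: Harbor 11, Citadel 9, Delta 5. Delta has the fewest and is eliminated.
Round 4: Harbor 16, Citadel 9. Harbor has a majority.

Harbor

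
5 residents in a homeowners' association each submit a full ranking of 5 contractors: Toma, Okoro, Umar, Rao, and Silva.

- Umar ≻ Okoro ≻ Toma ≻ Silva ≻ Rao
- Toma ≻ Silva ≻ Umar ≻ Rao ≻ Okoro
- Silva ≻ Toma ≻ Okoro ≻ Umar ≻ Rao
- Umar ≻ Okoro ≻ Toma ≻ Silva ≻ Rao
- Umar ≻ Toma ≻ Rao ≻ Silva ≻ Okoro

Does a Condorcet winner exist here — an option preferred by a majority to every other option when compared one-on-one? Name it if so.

Umar

Head-to-head results (5 voters total):
Toma vs Okoro: Toma wins 3–2.
Toma vs Umar: Umar wins 3–2.
Toma vs Rao: Toma wins 5–0.
Toma vs Silva: Toma wins 4–1.
Okoro vs Umar: Umar wins 4–1.
Okoro vs Rao: Okoro wins 3–2.
Okoro vs Silva: Silva wins 3–2.
Umar vs Rao: Umar wins 5–0.
Umar vs Silva: Umar wins 3–2.
Rao vs Silva: Silva wins 4–1.
Umar beats each rival — Toma (3–2), Okoro (4–1), Rao (5–0), Silva (3–2) — so Umar is the Condorcet winner.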